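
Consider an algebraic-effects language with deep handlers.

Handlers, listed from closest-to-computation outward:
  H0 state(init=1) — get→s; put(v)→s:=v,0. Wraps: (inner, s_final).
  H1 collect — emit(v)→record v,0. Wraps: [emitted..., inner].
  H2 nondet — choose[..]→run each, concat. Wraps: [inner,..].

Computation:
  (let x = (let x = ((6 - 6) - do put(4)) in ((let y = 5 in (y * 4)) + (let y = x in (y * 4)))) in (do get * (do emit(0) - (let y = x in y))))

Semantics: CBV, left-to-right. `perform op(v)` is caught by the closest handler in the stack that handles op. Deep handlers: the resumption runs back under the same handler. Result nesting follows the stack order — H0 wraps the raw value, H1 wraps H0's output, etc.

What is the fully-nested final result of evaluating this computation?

Answer: [[0, (-80, 4)]]

Working:
put(4) @ H0 ⇒ s:=4
get @ H0 ⇒ 4
emit(0) @ H1 ⇒ out+=0
H0 returns (-80, 4)
H1 returns [0, (-80, 4)]
H2 returns [[0, (-80, 4)]]
= [[0, (-80, 4)]]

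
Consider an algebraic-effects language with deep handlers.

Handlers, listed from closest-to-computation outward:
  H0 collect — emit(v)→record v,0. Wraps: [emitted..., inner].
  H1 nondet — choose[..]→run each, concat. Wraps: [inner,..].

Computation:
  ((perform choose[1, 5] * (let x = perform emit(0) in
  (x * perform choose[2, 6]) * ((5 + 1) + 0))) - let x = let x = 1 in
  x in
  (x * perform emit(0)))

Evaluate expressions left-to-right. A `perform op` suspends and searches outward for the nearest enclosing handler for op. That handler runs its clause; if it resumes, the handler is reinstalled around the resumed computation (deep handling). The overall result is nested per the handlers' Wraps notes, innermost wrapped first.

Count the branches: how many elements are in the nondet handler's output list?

Answer: 4

Working:
choose[1, 5] @ H1
  branch[0] choose=1:
    emit(0) @ H0 ⇒ out+=0
    choose[2, 6] @ H1
      branch[0] choose=2:
        emit(0) @ H0 ⇒ out+=0
        H0 returns [0, 0, 0]
        H1 returns [[0, 0, 0]]
      branch[1] choose=6:
        emit(0) @ H0 ⇒ out+=0
        H0 returns [0, 0, 0]
        H1 returns [[0, 0, 0]]
  branch[1] choose=5:
    emit(0) @ H0 ⇒ out+=0
    choose[2, 6] @ H1
      branch[0] choose=2:
        emit(0) @ H0 ⇒ out+=0
        H0 returns [0, 0, 0]
        H1 returns [[0, 0, 0]]
      branch[1] choose=6:
        emit(0) @ H0 ⇒ out+=0
        H0 returns [0, 0, 0]
        H1 returns [[0, 0, 0]]
= [[0, 0, 0], [0, 0, 0], [0, 0, 0], [0, 0, 0]]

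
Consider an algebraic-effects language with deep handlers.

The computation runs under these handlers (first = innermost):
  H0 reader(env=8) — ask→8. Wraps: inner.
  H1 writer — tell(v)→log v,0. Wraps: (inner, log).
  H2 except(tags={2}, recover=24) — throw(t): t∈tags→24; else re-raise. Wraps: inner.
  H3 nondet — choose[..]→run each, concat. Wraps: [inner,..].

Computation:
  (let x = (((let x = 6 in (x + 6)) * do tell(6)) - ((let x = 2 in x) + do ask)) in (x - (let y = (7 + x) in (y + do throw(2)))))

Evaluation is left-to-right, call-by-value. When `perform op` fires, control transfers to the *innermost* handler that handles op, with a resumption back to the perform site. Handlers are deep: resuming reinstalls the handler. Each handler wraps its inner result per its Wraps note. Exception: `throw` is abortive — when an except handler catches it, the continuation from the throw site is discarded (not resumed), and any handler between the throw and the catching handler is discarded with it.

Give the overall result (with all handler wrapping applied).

Answer: [24]

Step-by-step:
tell(6) @ H1 ⇒ log+=6
ask @ H0 ⇒ 8
throw(2) @ H2 caught ⇒ 24
H3 returns [24]
= [24]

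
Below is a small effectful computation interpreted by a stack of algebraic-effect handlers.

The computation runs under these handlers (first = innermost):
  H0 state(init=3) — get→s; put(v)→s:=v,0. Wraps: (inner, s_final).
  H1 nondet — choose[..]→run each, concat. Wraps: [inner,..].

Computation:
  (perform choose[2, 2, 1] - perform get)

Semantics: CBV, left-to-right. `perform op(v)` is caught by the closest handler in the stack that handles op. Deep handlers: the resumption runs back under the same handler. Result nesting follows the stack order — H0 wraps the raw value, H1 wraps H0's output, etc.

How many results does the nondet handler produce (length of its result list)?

Evaluation trace:
choose[2, 2, 1] @ H1
  branch[0] choose=2:
    get @ H0 ⇒ 3
    H0 returns (-1, 3)
    H1 returns [(-1, 3)]
  branch[1] choose=2:
    get @ H0 ⇒ 3
    H0 returns (-1, 3)
    H1 returns [(-1, 3)]
  branch[2] choose=1:
    get @ H0 ⇒ 3
    H0 returns (-2, 3)
    H1 returns [(-2, 3)]
= [(-1, 3), (-1, 3), (-2, 3)]

Answer: 3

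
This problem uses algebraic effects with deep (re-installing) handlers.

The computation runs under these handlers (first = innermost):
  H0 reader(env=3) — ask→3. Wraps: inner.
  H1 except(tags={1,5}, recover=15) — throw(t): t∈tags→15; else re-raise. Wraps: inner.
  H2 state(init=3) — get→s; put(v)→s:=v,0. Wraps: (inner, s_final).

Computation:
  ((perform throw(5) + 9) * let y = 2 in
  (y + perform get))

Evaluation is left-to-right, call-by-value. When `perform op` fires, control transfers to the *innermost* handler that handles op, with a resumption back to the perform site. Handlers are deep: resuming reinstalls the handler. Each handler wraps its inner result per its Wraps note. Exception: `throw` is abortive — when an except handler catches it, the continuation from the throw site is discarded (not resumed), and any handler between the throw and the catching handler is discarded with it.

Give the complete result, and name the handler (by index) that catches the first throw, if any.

Working:
throw(5) @ H1 caught ⇒ 15
H2 returns (15, 3)
= (15, 3)

Answer: (15, 3) ; first throw caught by: H1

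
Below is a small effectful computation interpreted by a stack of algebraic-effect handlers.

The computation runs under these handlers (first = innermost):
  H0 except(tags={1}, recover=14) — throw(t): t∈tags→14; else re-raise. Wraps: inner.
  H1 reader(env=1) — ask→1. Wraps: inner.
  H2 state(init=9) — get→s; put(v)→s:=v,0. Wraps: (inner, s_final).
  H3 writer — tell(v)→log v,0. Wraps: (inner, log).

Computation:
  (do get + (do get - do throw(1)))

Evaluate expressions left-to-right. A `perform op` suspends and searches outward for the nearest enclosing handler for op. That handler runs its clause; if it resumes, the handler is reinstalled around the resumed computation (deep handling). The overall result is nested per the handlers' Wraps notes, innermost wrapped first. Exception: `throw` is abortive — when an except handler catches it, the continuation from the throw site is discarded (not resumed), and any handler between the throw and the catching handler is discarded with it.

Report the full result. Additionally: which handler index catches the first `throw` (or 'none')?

Answer: ((14, 9), ()) ; first throw caught by: H0

Step-by-step:
get @ H2 ⇒ 9
get @ H2 ⇒ 9
throw(1) @ H0 caught ⇒ 14
H1 returns 14
H2 returns (14, 9)
H3 returns ((14, 9), ())
= ((14, 9), ())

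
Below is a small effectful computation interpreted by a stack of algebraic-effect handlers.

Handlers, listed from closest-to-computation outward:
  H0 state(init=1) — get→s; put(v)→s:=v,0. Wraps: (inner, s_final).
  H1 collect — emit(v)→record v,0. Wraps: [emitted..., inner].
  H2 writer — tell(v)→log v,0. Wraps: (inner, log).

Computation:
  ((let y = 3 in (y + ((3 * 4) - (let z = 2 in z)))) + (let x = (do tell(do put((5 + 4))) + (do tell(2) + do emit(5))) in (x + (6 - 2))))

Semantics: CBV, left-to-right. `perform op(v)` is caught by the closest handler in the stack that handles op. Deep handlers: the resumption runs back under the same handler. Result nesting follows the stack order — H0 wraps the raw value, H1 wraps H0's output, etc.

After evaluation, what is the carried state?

Working:
put(9) @ H0 ⇒ s:=9
tell(0) @ H2 ⇒ log+=0
tell(2) @ H2 ⇒ log+=2
emit(5) @ H1 ⇒ out+=5
H0 returns (17, 9)
H1 returns [5, (17, 9)]
H2 returns ([5, (17, 9)], (0, 2))
= ([5, (17, 9)], (0, 2))

Answer: 9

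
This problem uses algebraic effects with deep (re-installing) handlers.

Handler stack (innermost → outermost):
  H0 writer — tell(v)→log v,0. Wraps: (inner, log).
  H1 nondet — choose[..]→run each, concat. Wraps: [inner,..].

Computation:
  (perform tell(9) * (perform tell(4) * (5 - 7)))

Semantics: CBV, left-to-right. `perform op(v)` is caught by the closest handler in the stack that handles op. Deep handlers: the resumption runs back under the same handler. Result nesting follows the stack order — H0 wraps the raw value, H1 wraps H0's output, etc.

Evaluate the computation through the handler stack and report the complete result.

Answer: [(0, (9, 4))]

Working:
tell(9) @ H0 ⇒ log+=9
tell(4) @ H0 ⇒ log+=4
H0 returns (0, (9, 4))
H1 returns [(0, (9, 4))]
= [(0, (9, 4))]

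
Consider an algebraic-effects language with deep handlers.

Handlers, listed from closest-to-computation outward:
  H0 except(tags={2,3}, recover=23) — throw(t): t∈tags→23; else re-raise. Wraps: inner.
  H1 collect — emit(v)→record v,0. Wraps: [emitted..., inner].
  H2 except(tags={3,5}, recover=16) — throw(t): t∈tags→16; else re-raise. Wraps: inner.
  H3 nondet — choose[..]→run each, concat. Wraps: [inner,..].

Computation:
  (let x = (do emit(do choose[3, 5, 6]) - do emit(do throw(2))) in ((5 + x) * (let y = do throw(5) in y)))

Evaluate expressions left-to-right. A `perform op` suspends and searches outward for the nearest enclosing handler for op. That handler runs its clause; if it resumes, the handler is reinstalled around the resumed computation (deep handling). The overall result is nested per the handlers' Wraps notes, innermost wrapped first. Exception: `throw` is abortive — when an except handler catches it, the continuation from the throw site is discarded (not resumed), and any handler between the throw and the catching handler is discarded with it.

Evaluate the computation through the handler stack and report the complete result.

Working:
choose[3, 5, 6] @ H3
  branch[0] choose=3:
    emit(3) @ H1 ⇒ out+=3
    throw(2) @ H0 caught ⇒ 23
    H1 returns [3, 23]
    H2 returns [3, 23]
    H3 returns [[3, 23]]
  branch[1] choose=5:
    emit(5) @ H1 ⇒ out+=5
    throw(2) @ H0 caught ⇒ 23
    H1 returns [5, 23]
    H2 returns [5, 23]
    H3 returns [[5, 23]]
  branch[2] choose=6:
    emit(6) @ H1 ⇒ out+=6
    throw(2) @ H0 caught ⇒ 23
    H1 returns [6, 23]
    H2 returns [6, 23]
    H3 returns [[6, 23]]
= [[3, 23], [5, 23], [6, 23]]

Answer: [[3, 23], [5, 23], [6, 23]]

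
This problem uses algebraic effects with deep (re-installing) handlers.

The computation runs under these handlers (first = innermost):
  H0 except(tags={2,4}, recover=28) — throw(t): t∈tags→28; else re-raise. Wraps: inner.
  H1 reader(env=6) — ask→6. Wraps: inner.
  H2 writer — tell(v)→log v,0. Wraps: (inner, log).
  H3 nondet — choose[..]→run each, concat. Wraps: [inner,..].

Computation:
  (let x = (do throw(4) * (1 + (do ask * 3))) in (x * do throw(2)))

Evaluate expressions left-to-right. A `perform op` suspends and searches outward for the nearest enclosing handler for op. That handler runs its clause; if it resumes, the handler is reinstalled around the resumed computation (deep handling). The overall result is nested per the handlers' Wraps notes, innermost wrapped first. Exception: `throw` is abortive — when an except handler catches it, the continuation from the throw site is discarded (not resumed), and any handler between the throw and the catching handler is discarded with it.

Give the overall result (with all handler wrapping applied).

Answer: [(28, ())]

Evaluation trace:
throw(4) @ H0 caught ⇒ 28
H1 returns 28
H2 returns (28, ())
H3 returns [(28, ())]
= [(28, ())]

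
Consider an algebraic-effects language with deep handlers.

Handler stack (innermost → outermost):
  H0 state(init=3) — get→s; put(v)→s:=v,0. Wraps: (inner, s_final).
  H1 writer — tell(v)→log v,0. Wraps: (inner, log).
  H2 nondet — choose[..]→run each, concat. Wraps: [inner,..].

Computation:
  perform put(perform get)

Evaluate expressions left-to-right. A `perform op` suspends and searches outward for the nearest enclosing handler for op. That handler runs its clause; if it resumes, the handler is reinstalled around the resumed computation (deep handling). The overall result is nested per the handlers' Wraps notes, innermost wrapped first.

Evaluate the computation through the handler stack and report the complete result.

Step-by-step:
get @ H0 ⇒ 3
put(3) @ H0 ⇒ s:=3
H0 returns (0, 3)
H1 returns ((0, 3), ())
H2 returns [((0, 3), ())]
= [((0, 3), ())]

Answer: [((0, 3), ())]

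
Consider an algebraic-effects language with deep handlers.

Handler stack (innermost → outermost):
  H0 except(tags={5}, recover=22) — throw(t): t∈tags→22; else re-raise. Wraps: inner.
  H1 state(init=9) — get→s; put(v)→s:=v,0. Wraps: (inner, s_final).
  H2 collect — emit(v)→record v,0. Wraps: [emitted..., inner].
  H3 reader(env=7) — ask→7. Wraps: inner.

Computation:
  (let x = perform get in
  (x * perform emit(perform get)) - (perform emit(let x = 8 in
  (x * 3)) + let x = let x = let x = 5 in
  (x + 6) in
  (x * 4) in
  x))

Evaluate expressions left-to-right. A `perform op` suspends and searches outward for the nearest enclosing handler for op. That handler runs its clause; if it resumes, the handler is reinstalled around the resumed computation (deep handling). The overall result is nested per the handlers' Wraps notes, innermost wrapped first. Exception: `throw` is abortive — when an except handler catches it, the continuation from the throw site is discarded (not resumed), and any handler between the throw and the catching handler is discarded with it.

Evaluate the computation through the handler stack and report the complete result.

Step-by-step:
get @ H1 ⇒ 9
get @ H1 ⇒ 9
emit(9) @ H2 ⇒ out+=9
emit(24) @ H2 ⇒ out+=24
H0 returns -44
H1 returns (-44, 9)
H2 returns [9, 24, (-44, 9)]
H3 returns [9, 24, (-44, 9)]
= [9, 24, (-44, 9)]

Answer: [9, 24, (-44, 9)]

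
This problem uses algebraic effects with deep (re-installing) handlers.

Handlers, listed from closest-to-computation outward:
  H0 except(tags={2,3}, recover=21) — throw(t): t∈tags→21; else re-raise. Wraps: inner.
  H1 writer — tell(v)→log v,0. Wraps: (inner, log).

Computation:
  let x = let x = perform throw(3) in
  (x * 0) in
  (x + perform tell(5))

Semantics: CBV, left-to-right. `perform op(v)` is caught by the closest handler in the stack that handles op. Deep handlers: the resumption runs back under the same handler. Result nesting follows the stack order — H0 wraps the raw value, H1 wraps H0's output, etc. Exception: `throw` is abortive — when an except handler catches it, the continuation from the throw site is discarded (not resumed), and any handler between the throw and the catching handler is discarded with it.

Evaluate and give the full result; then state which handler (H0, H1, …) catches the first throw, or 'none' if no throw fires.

Step-by-step:
throw(3) @ H0 caught ⇒ 21
H1 returns (21, ())
= (21, ())

Answer: (21, ()) ; first throw caught by: H0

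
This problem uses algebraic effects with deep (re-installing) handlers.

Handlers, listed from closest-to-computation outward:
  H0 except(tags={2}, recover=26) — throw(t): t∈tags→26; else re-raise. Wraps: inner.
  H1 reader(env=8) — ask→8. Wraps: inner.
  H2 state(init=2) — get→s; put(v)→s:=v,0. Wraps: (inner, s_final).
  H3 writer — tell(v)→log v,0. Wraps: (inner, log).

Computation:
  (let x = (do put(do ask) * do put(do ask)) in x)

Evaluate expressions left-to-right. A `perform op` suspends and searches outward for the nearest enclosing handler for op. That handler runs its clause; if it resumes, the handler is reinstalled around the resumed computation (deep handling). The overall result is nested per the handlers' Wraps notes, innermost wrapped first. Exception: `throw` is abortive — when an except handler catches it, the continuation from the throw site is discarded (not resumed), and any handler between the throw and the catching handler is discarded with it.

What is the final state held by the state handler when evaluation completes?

Answer: 8

Step-by-step:
ask @ H1 ⇒ 8
put(8) @ H2 ⇒ s:=8
ask @ H1 ⇒ 8
put(8) @ H2 ⇒ s:=8
H0 returns 0
H1 returns 0
H2 returns (0, 8)
H3 returns ((0, 8), ())
= ((0, 8), ())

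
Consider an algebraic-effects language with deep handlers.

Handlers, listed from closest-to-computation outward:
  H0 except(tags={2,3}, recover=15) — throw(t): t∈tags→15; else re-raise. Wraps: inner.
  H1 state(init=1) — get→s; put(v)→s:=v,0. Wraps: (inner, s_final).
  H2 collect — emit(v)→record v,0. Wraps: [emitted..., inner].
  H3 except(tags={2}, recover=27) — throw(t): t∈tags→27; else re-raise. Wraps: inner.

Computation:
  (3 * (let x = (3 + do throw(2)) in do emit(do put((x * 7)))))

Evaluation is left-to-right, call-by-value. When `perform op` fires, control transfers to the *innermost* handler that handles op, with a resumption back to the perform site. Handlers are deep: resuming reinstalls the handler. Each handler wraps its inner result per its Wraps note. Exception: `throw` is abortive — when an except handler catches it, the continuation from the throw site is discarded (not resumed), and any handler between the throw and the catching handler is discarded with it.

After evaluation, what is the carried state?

Answer: 1

Evaluation trace:
throw(2) @ H0 caught ⇒ 15
H1 returns (15, 1)
H2 returns [(15, 1)]
H3 returns [(15, 1)]
= [(15, 1)]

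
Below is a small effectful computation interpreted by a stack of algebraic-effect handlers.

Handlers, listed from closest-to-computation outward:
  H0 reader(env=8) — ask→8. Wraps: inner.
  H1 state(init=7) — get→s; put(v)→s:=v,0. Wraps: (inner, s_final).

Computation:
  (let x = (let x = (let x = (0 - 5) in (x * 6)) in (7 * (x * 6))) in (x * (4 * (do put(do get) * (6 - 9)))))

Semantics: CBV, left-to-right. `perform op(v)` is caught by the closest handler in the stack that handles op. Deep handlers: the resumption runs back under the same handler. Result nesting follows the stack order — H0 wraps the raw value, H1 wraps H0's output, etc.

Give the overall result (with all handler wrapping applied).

Step-by-step:
get @ H1 ⇒ 7
put(7) @ H1 ⇒ s:=7
H0 returns 0
H1 returns (0, 7)
= (0, 7)

Answer: (0, 7)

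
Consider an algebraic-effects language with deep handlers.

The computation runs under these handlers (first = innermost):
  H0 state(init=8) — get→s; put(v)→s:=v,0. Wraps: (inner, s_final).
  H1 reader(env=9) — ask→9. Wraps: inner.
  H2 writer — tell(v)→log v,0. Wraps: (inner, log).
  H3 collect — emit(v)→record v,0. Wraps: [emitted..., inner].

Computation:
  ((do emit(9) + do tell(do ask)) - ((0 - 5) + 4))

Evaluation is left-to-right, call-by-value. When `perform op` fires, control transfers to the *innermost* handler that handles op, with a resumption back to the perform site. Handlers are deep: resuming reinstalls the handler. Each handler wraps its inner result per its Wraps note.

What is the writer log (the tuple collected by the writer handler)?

Working:
emit(9) @ H3 ⇒ out+=9
ask @ H1 ⇒ 9
tell(9) @ H2 ⇒ log+=9
H0 returns (1, 8)
H1 returns (1, 8)
H2 returns ((1, 8), (9))
H3 returns [9, ((1, 8), (9))]
= [9, ((1, 8), (9))]

Answer: (9)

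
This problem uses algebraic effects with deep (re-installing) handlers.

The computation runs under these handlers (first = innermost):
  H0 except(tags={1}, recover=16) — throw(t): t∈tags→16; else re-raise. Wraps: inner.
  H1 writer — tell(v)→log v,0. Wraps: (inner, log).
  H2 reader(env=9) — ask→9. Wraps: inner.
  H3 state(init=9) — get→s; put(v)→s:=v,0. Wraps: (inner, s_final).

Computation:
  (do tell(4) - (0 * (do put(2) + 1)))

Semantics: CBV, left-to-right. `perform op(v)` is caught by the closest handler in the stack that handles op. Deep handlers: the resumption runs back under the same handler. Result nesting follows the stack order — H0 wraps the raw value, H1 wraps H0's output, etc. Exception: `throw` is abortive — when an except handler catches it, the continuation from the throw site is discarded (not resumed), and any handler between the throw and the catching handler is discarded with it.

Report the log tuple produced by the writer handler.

Answer: (4)

Working:
tell(4) @ H1 ⇒ log+=4
put(2) @ H3 ⇒ s:=2
H0 returns 0
H1 returns (0, (4))
H2 returns (0, (4))
H3 returns ((0, (4)), 2)
= ((0, (4)), 2)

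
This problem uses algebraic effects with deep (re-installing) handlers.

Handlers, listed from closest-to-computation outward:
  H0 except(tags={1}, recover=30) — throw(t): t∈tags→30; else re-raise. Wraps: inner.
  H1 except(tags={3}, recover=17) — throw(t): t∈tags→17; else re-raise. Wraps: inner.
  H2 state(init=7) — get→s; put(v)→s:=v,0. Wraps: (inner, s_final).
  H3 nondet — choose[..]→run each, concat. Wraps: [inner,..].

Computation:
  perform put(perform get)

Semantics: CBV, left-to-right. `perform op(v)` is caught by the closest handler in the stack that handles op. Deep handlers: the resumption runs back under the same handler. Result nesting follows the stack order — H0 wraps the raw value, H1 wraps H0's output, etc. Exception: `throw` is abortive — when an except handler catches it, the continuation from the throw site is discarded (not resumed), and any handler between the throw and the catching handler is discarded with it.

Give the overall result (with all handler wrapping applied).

Working:
get @ H2 ⇒ 7
put(7) @ H2 ⇒ s:=7
H0 returns 0
H1 returns 0
H2 returns (0, 7)
H3 returns [(0, 7)]
= [(0, 7)]

Answer: [(0, 7)]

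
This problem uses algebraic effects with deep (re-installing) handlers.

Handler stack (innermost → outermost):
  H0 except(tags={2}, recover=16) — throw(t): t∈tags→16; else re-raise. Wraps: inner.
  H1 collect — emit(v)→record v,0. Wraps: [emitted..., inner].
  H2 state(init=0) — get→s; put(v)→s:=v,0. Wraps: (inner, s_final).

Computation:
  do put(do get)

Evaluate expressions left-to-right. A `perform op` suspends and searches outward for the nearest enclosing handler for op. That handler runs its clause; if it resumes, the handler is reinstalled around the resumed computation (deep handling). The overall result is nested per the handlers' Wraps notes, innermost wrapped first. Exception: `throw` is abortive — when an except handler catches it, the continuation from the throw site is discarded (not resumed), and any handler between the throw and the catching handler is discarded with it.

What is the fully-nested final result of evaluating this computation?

Answer: ([0], 0)

Evaluation trace:
get @ H2 ⇒ 0
put(0) @ H2 ⇒ s:=0
H0 returns 0
H1 returns [0]
H2 returns ([0], 0)
= ([0], 0)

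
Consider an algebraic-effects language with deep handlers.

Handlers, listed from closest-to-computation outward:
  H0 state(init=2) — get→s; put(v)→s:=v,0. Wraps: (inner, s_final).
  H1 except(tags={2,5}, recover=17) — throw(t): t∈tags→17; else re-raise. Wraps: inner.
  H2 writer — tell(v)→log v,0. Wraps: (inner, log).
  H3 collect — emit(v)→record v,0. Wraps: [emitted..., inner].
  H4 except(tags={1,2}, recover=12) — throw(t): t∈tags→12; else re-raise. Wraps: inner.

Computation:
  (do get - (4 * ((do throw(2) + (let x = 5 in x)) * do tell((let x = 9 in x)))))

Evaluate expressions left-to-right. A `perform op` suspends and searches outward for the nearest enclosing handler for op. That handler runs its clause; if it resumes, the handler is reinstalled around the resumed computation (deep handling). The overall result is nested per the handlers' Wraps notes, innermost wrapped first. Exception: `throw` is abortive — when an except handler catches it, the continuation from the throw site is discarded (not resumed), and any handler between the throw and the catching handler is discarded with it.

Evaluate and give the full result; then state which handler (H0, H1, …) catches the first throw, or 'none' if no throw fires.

Evaluation trace:
get @ H0 ⇒ 2
throw(2) @ H1 caught ⇒ 17
H2 returns (17, ())
H3 returns [(17, ())]
H4 returns [(17, ())]
= [(17, ())]

Answer: [(17, ())] ; first throw caught by: H1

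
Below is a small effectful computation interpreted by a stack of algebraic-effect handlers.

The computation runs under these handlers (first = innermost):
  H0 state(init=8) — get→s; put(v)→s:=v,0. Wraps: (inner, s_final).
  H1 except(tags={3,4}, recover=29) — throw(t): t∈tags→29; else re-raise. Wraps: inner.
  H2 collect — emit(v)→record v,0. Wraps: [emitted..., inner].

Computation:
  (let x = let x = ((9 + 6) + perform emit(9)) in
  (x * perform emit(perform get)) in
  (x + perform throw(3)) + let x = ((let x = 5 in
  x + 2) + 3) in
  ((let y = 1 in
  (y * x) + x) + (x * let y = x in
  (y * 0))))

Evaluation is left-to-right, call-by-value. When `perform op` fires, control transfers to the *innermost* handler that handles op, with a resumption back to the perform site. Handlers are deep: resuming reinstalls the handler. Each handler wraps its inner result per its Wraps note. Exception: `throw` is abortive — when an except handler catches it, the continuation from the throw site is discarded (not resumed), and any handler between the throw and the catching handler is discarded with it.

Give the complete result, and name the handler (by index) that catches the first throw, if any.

Working:
emit(9) @ H2 ⇒ out+=9
get @ H0 ⇒ 8
emit(8) @ H2 ⇒ out+=8
throw(3) @ H1 caught ⇒ 29
H2 returns [9, 8, 29]
= [9, 8, 29]

Answer: [9, 8, 29] ; first throw caught by: H1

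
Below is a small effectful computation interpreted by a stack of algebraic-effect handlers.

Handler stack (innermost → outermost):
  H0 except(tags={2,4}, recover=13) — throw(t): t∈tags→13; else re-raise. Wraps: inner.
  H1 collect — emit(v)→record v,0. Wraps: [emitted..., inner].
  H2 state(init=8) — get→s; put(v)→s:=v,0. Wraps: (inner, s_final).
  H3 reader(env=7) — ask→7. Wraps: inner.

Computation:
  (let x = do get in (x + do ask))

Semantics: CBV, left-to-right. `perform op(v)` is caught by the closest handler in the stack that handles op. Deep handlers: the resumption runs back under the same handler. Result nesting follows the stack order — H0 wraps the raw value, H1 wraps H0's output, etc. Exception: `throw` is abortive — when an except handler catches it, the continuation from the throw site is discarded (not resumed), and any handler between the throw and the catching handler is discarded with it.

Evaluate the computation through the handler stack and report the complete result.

Answer: ([15], 8)

Working:
get @ H2 ⇒ 8
ask @ H3 ⇒ 7
H0 returns 15
H1 returns [15]
H2 returns ([15], 8)
H3 returns ([15], 8)
= ([15], 8)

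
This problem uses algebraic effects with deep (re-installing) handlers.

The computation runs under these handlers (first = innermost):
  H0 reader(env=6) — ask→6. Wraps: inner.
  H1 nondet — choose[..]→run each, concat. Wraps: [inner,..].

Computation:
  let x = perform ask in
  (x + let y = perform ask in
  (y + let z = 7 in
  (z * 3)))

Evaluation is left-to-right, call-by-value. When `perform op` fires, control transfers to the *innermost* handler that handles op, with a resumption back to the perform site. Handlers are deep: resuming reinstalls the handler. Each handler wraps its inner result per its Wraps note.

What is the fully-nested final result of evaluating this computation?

Working:
ask @ H0 ⇒ 6
ask @ H0 ⇒ 6
H0 returns 33
H1 returns [33]
= [33]

Answer: [33]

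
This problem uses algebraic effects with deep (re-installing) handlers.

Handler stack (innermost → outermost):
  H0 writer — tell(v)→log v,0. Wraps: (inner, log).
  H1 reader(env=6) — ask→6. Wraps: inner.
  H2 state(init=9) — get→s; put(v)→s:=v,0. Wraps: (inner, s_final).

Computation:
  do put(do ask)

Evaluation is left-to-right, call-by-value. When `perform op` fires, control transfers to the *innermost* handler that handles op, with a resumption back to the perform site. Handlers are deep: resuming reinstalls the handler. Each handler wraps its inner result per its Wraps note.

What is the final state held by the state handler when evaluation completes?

Step-by-step:
ask @ H1 ⇒ 6
put(6) @ H2 ⇒ s:=6
H0 returns (0, ())
H1 returns (0, ())
H2 returns ((0, ()), 6)
= ((0, ()), 6)

Answer: 6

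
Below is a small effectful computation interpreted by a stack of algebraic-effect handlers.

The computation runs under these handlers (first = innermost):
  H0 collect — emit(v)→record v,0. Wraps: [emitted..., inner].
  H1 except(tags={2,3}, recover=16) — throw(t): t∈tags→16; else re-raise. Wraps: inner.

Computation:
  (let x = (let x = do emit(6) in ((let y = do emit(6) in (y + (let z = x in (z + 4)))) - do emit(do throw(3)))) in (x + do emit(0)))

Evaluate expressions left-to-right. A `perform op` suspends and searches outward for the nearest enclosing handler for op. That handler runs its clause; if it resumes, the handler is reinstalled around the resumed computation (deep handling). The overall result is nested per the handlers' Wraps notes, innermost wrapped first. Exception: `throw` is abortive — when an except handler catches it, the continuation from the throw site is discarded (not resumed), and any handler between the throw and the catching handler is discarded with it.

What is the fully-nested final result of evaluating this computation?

Step-by-step:
emit(6) @ H0 ⇒ out+=6
emit(6) @ H0 ⇒ out+=6
throw(3) @ H1 caught ⇒ 16
= 16

Answer: 16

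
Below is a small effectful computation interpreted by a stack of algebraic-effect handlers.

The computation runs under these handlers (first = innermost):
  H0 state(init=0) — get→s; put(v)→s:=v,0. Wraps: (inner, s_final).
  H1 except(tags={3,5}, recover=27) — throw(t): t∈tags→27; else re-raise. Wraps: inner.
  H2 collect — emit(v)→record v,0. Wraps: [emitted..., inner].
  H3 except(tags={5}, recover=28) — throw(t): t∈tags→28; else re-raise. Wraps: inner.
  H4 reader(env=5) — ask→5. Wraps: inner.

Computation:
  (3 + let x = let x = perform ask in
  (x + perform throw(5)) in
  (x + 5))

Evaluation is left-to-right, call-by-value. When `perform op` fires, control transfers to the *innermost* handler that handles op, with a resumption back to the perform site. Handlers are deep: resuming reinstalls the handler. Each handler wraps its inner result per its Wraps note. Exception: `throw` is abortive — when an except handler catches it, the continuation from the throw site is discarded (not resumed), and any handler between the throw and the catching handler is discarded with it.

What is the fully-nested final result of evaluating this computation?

Working:
ask @ H4 ⇒ 5
throw(5) @ H1 caught ⇒ 27
H2 returns [27]
H3 returns [27]
H4 returns [27]
= [27]

Answer: [27]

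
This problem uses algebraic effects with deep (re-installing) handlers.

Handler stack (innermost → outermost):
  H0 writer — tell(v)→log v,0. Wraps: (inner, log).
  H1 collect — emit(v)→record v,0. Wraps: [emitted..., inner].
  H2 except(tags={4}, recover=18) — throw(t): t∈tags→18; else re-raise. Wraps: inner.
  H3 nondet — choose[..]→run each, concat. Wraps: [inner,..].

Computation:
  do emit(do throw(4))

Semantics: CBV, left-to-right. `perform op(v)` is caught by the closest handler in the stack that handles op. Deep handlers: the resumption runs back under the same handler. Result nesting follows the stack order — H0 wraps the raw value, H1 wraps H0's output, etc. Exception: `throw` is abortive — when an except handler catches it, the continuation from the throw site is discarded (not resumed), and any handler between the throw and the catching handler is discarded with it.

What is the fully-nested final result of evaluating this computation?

Evaluation trace:
throw(4) @ H2 caught ⇒ 18
H3 returns [18]
= [18]

Answer: [18]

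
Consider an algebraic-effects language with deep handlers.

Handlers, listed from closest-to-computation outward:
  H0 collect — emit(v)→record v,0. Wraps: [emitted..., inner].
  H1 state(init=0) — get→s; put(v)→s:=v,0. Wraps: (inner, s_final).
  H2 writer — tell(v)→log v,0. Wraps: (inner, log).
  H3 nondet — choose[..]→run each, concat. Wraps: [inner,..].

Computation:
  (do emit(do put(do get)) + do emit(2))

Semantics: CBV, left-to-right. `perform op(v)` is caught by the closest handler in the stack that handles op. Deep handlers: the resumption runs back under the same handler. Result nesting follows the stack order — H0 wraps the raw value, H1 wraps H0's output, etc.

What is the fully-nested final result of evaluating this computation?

Answer: [(([0, 2, 0], 0), ())]

Evaluation trace:
get @ H1 ⇒ 0
put(0) @ H1 ⇒ s:=0
emit(0) @ H0 ⇒ out+=0
emit(2) @ H0 ⇒ out+=2
H0 returns [0, 2, 0]
H1 returns ([0, 2, 0], 0)
H2 returns (([0, 2, 0], 0), ())
H3 returns [(([0, 2, 0], 0), ())]
= [(([0, 2, 0], 0), ())]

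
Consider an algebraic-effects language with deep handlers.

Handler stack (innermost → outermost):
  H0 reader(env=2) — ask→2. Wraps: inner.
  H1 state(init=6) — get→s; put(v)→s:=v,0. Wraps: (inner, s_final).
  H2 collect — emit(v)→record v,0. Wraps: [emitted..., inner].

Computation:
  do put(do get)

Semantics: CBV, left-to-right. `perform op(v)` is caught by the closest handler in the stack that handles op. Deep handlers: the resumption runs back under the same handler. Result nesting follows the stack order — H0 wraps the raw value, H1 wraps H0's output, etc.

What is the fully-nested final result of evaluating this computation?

Answer: [(0, 6)]

Working:
get @ H1 ⇒ 6
put(6) @ H1 ⇒ s:=6
H0 returns 0
H1 returns (0, 6)
H2 returns [(0, 6)]
= [(0, 6)]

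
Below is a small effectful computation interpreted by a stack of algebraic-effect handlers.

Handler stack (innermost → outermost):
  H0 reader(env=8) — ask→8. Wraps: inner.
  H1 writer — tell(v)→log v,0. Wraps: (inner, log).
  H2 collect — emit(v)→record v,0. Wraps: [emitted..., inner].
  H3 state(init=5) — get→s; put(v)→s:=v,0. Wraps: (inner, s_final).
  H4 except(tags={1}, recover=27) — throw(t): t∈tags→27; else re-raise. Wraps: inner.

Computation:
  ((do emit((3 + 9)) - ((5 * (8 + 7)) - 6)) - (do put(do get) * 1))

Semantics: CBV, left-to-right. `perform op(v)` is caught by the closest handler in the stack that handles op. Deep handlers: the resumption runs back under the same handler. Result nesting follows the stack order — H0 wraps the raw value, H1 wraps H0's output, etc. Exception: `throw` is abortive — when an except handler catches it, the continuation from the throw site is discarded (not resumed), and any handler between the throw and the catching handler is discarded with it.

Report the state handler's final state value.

Answer: 5

Working:
emit(12) @ H2 ⇒ out+=12
get @ H3 ⇒ 5
put(5) @ H3 ⇒ s:=5
H0 returns -69
H1 returns (-69, ())
H2 returns [12, (-69, ())]
H3 returns ([12, (-69, ())], 5)
H4 returns ([12, (-69, ())], 5)
= ([12, (-69, ())], 5)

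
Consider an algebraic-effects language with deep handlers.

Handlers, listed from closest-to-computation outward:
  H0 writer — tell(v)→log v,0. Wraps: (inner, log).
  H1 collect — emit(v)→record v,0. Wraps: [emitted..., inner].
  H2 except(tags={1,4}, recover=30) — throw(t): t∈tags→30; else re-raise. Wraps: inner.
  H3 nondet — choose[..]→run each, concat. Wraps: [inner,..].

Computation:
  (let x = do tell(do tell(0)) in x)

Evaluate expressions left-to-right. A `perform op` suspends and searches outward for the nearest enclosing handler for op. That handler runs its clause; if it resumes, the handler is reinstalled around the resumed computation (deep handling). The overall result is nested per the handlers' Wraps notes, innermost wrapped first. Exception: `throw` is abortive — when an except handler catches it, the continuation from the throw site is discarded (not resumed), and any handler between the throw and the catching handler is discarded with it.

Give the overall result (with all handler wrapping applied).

Answer: [[(0, (0, 0))]]

Evaluation trace:
tell(0) @ H0 ⇒ log+=0
tell(0) @ H0 ⇒ log+=0
H0 returns (0, (0, 0))
H1 returns [(0, (0, 0))]
H2 returns [(0, (0, 0))]
H3 returns [[(0, (0, 0))]]
= [[(0, (0, 0))]]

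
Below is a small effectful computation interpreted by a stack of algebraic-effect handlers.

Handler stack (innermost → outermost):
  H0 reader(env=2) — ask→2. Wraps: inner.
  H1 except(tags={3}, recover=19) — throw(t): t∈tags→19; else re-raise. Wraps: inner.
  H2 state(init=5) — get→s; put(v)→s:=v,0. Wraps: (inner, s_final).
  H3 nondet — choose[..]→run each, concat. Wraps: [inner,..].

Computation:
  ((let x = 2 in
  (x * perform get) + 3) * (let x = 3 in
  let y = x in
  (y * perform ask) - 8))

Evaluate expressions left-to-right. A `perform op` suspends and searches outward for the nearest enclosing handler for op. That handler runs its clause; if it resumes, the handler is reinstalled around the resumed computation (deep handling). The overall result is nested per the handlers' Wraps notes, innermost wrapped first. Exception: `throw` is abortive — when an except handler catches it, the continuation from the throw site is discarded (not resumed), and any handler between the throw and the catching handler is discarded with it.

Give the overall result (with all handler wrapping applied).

Answer: [(-26, 5)]

Working:
get @ H2 ⇒ 5
ask @ H0 ⇒ 2
H0 returns -26
H1 returns -26
H2 returns (-26, 5)
H3 returns [(-26, 5)]
= [(-26, 5)]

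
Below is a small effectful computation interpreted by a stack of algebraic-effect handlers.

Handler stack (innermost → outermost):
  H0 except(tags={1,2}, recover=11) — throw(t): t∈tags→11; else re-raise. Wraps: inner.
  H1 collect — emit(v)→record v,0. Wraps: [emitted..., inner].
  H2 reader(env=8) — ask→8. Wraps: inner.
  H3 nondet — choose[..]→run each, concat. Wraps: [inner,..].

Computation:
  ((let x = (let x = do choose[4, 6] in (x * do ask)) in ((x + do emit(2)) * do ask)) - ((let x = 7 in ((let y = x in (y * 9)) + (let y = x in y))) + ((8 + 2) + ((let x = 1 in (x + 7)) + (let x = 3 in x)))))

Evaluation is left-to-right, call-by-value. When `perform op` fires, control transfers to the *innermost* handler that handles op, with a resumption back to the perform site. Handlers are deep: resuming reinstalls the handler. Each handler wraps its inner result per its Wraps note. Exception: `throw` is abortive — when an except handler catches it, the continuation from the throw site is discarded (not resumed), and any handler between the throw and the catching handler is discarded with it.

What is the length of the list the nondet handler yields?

Working:
choose[4, 6] @ H3
  branch[0] choose=4:
    ask @ H2 ⇒ 8
    emit(2) @ H1 ⇒ out+=2
    ask @ H2 ⇒ 8
    H0 returns 165
    H1 returns [2, 165]
    H2 returns [2, 165]
    H3 returns [[2, 165]]
  branch[1] choose=6:
    ask @ H2 ⇒ 8
    emit(2) @ H1 ⇒ out+=2
    ask @ H2 ⇒ 8
    H0 returns 293
    H1 returns [2, 293]
    H2 returns [2, 293]
    H3 returns [[2, 293]]
= [[2, 165], [2, 293]]

Answer: 2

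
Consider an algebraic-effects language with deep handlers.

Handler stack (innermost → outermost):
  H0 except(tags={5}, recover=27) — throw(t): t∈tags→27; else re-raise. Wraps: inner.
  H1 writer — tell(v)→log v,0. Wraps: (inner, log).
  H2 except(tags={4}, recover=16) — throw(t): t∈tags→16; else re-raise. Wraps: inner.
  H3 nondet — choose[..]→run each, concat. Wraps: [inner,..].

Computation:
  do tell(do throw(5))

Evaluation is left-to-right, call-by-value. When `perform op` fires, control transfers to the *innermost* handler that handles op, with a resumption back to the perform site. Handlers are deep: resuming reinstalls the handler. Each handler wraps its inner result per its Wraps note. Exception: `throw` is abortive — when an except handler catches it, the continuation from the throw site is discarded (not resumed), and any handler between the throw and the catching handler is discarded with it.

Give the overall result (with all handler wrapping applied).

Evaluation trace:
throw(5) @ H0 caught ⇒ 27
H1 returns (27, ())
H2 returns (27, ())
H3 returns [(27, ())]
= [(27, ())]

Answer: [(27, ())]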